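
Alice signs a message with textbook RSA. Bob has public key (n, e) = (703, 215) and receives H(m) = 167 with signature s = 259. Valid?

s^2 ≡ 259^2 = 67081 ≡ 296
s^4 ≡ 296^2 = 87616 ≡ 444
s^8 ≡ 444^2 = 197136 ≡ 296
s^16 ≡ 296^2 = 87616 ≡ 444
s^32 ≡ 444^2 = 197136 ≡ 296
s^64 ≡ 296^2 = 87616 ≡ 444
s^128 ≡ 444^2 = 197136 ≡ 296
215 = 128 + 64 + 16 + 4 + 2 + 1, so s^215 ≡ 296·444·444·444·296·259 ≡ 407 (mod 703)
s^215 mod 703 = 407, but H(m) = 167.

no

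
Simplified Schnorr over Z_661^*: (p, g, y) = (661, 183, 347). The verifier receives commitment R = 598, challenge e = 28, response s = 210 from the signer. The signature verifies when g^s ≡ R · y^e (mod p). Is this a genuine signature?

g^s mod p:
183^2 = 33489 ≡ 439
183^4 ≡ 439^2 = 192721 ≡ 370
183^8 ≡ 370^2 = 136900 ≡ 73
183^16 ≡ 73^2 = 5329 ≡ 41
183^32 ≡ 41^2 = 1681 ≡ 359
183^64 ≡ 359^2 = 128881 ≡ 647
183^128 ≡ 647^2 = 418609 ≡ 196
210 = 128 + 64 + 16 + 2, so 183^210 ≡ 196·647·41·439 ≡ 3 (mod 661)
R · y^e mod p:
347^2 = 120409 ≡ 107
347^4 ≡ 107^2 = 11449 ≡ 212
347^8 ≡ 212^2 = 44944 ≡ 657
347^16 ≡ 657^2 = 431649 ≡ 16
28 = 16 + 8 + 4, so 347^28 ≡ 16·657·212 ≡ 313 (mod 661)
598·313 = 187174 ≡ 111 (mod 661)
3 ≠ 111; the check fails.

forged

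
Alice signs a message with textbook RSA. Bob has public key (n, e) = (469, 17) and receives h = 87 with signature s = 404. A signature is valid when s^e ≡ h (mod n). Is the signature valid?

s^2 ≡ 404^2 = 163216 ≡ 4
s^4 ≡ 4^2 = 16
s^8 ≡ 16^2 = 256
s^16 ≡ 256^2 = 65536 ≡ 345
17 = 16 + 1, so s^17 ≡ 345·404 ≡ 87 (mod 469)
s^17 mod 469 = 87 matches h.

valid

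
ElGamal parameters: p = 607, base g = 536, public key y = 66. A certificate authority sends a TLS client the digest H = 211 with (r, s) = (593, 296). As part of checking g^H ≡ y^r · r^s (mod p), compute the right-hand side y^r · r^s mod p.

66^593 mod 607 = 40
593^296 mod 607 = 106
y^r · r^s ≡ 40·106 = 4240 ≡ 598 (mod 607)

598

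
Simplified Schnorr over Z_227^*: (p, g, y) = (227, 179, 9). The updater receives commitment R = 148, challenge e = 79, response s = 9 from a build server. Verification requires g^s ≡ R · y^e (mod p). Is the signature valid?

invalid

g^s mod p:
Squares mod 227: 179^1≡179, 179^2≡34, 179^4≡21, 179^8≡214
9 = 8 + 1, so 179^9 ≡ 214·179 ≡ 170 (mod 227)
R · y^e mod p:
Squares mod 227: 9^1≡9, 9^2≡81, 9^4≡205, 9^8≡30, 9^16≡219, 9^32≡64, 9^64≡10
79 = 64 + 8 + 4 + 2 + 1, so 9^79 ≡ 10·30·205·81·9 ≡ 92 (mod 227)
148·92 = 13616 ≡ 223 (mod 227)
170 ≠ 223; the check fails.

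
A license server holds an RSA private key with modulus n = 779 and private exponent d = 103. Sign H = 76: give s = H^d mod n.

380

H^2 ≡ 76^2 = 5776 ≡ 323
H^4 ≡ 323^2 = 104329 ≡ 722
H^8 ≡ 722^2 = 521284 ≡ 133
H^16 ≡ 133^2 = 17689 ≡ 551
H^32 ≡ 551^2 = 303601 ≡ 570
H^64 ≡ 570^2 = 324900 ≡ 57
103 = 64 + 32 + 4 + 2 + 1, so H^103 ≡ 57·570·722·323·76 ≡ 380 (mod 779)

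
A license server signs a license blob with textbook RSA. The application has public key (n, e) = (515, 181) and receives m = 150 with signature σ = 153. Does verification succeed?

fails

σ^181 mod 515 = 448
σ^181 mod 515 = 448, but m = 150.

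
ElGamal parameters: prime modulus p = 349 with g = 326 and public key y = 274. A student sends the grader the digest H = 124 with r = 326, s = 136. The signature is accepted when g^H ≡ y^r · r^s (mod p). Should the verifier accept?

accept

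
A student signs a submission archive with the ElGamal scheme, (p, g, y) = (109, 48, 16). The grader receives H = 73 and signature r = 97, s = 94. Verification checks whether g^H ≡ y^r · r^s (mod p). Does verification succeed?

passes

Left side g^H mod p:
Squares mod 109: 48^1≡48, 48^2≡15, 48^4≡7, 48^8≡49, 48^16≡3, 48^32≡9, 48^64≡81
73 = 64 + 8 + 1, so 48^73 ≡ 81·49·48 ≡ 89 (mod 109)
Right side y^r · r^s mod p:
Squares mod 109: 16^1≡16, 16^2≡38, 16^4≡27, 16^8≡75, 16^16≡66, 16^32≡105, 16^64≡16
97 = 64 + 32 + 1, so 16^97 ≡ 16·105·16 ≡ 66 (mod 109)
Squares mod 109: 97^1≡97, 97^2≡35, 97^4≡26, 97^8≡22, 97^16≡48, 97^32≡15, 97^64≡7
94 = 64 + 16 + 8 + 4 + 2, so 97^94 ≡ 7·48·22·26·35 ≡ 3 (mod 109)
66·3 = 198 ≡ 89 (mod 109)
89 ≡ 89 (mod 109), so the signature is genuine.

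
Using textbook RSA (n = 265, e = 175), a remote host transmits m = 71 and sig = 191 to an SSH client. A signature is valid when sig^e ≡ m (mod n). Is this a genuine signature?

forged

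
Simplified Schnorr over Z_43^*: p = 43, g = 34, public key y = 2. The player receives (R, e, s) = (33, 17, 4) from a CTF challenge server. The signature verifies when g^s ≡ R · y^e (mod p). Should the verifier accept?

reject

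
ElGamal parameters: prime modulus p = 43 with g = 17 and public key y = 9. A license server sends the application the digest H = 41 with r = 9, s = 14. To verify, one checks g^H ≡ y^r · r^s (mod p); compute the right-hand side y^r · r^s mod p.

38

Squares mod 43: 9^1≡9, 9^2≡38, 9^4≡25, 9^8≡23
9 = 8 + 1, so 9^9 ≡ 23·9 ≡ 35 (mod 43)
Squares mod 43: 9^1≡9, 9^2≡38, 9^4≡25, 9^8≡23
14 = 8 + 4 + 2, so 9^14 ≡ 23·25·38 ≡ 6 (mod 43)
y^r · r^s ≡ 35·6 = 210 ≡ 38 (mod 43)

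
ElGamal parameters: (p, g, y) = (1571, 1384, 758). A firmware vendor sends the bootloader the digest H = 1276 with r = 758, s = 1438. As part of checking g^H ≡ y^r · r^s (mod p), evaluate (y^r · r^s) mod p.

713

Squares mod 1571: 758^1≡758, 758^2≡1149, 758^4≡561, 758^8≡521, 758^16≡1229, 758^32≡710, 758^64≡1380, 758^128≡348, 758^256≡137, 758^512≡1488
758 = 512 + 128 + 64 + 32 + 16 + 4 + 2, so 758^758 ≡ 1488·348·1380·710·1229·561·1149 ≡ 680 (mod 1571)
Squares mod 1571: 758^1≡758, 758^2≡1149, 758^4≡561, 758^8≡521, 758^16≡1229, 758^32≡710, 758^64≡1380, 758^128≡348, 758^256≡137, 758^512≡1488, 758^1024≡605
1438 = 1024 + 256 + 128 + 16 + 8 + 4 + 2, so 758^1438 ≡ 605·137·348·1229·521·561·1149 ≡ 641 (mod 1571)
y^r · r^s ≡ 680·641 = 435880 ≡ 713 (mod 1571)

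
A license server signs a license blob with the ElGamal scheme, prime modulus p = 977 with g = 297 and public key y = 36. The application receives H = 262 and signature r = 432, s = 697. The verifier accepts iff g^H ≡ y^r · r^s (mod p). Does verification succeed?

fails

Left side g^H mod p:
297^2 = 88209 ≡ 279
297^4 ≡ 279^2 = 77841 ≡ 658
297^8 ≡ 658^2 = 432964 ≡ 153
297^16 ≡ 153^2 = 23409 ≡ 938
297^32 ≡ 938^2 = 879844 ≡ 544
297^64 ≡ 544^2 = 295936 ≡ 882
297^128 ≡ 882^2 = 777924 ≡ 232
297^256 ≡ 232^2 = 53824 ≡ 89
262 = 256 + 4 + 2, so 297^262 ≡ 89·658·279 ≡ 427 (mod 977)
Right side y^r · r^s mod p:
36^2 = 1296 ≡ 319
36^4 ≡ 319^2 = 101761 ≡ 153
36^8 ≡ 153^2 = 23409 ≡ 938
36^16 ≡ 938^2 = 879844 ≡ 544
36^32 ≡ 544^2 = 295936 ≡ 882
36^64 ≡ 882^2 = 777924 ≡ 232
36^128 ≡ 232^2 = 53824 ≡ 89
36^256 ≡ 89^2 = 7921 ≡ 105
432 = 256 + 128 + 32 + 16, so 36^432 ≡ 105·89·882·544 ≡ 63 (mod 977)
432^2 = 186624 ≡ 17
432^4 ≡ 17^2 = 289
432^8 ≡ 289^2 = 83521 ≡ 476
432^16 ≡ 476^2 = 226576 ≡ 889
432^32 ≡ 889^2 = 790321 ≡ 905
432^64 ≡ 905^2 = 819025 ≡ 299
432^128 ≡ 299^2 = 89401 ≡ 494
432^256 ≡ 494^2 = 244036 ≡ 763
432^512 ≡ 763^2 = 582169 ≡ 854
697 = 512 + 128 + 32 + 16 + 8 + 1, so 432^697 ≡ 854·494·905·889·476·432 ≡ 59 (mod 977)
63·59 = 3717 ≡ 786 (mod 977)
427 ≠ 786, so verification fails.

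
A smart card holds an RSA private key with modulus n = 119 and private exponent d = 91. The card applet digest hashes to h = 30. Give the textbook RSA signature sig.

72

h^91 mod 119 = 72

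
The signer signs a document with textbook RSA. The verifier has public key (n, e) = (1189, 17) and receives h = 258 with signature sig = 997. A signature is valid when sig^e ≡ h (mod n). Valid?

sig^2 ≡ 997^2 = 994009 ≡ 5
sig^4 ≡ 5^2 = 25
sig^8 ≡ 25^2 = 625
sig^16 ≡ 625^2 = 390625 ≡ 633
17 = 16 + 1, so sig^17 ≡ 633·997 ≡ 931 (mod 1189)
931 ≠ 258, so verification fails.

no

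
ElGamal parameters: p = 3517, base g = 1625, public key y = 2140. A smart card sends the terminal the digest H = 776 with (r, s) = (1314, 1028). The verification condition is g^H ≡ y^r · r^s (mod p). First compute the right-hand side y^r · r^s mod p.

2140^2 = 4579600 ≡ 466
2140^4 ≡ 466^2 = 217156 ≡ 2619
2140^8 ≡ 2619^2 = 6859161 ≡ 1011
2140^16 ≡ 1011^2 = 1022121 ≡ 2191
2140^32 ≡ 2191^2 = 4800481 ≡ 3293
2140^64 ≡ 3293^2 = 10843849 ≡ 938
2140^128 ≡ 938^2 = 879844 ≡ 594
2140^256 ≡ 594^2 = 352836 ≡ 1136
2140^512 ≡ 1136^2 = 1290496 ≡ 3274
2140^1024 ≡ 3274^2 = 10719076 ≡ 2777
1314 = 1024 + 256 + 32 + 2, so 2140^1314 ≡ 2777·1136·3293·466 ≡ 1223 (mod 3517)
1314^2 = 1726596 ≡ 3266
1314^4 ≡ 3266^2 = 10666756 ≡ 3212
1314^8 ≡ 3212^2 = 10316944 ≡ 1583
1314^16 ≡ 1583^2 = 2505889 ≡ 1785
1314^32 ≡ 1785^2 = 3186225 ≡ 3340
1314^64 ≡ 3340^2 = 11155600 ≡ 3193
1314^128 ≡ 3193^2 = 10195249 ≡ 2983
1314^256 ≡ 2983^2 = 8898289 ≡ 279
1314^512 ≡ 279^2 = 77841 ≡ 467
1314^1024 ≡ 467^2 = 218089 ≡ 35
1028 = 1024 + 4, so 1314^1028 ≡ 35·3212 ≡ 3393 (mod 3517)
y^r · r^s ≡ 1223·3393 = 4149639 ≡ 3096 (mod 3517)

3096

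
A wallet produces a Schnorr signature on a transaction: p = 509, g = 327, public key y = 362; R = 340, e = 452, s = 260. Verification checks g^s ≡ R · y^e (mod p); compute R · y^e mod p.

234

Squares mod 509: 362^1≡362, 362^2≡231, 362^4≡425, 362^8≡439, 362^16≡319, 362^32≡470, 362^64≡503, 362^128≡36, 362^256≡278
452 = 256 + 128 + 64 + 4, so 362^452 ≡ 278·36·503·425 ≡ 351 (mod 509)
R · y^e ≡ 340·351 = 119340 ≡ 234 (mod 509)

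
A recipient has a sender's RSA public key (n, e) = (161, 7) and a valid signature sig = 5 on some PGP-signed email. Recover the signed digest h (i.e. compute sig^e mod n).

40

Squares mod 161: sig^1≡5, sig^2≡25, sig^4≡142
7 = 4 + 2 + 1, so sig^7 ≡ 142·25·5 ≡ 40 (mod 161)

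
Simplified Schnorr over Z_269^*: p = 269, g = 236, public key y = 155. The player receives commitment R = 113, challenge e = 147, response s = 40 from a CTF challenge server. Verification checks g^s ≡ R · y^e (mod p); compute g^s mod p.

Squares mod 269: 236^1≡236, 236^2≡13, 236^4≡169, 236^8≡47, 236^16≡57, 236^32≡21
40 = 32 + 8, so 236^40 ≡ 21·47 ≡ 180 (mod 269)

180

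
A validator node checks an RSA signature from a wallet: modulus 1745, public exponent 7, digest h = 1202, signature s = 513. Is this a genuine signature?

genuine

s^2 ≡ 513^2 = 263169 ≡ 1419
s^4 ≡ 1419^2 = 2013561 ≡ 1576
7 = 4 + 2 + 1, so s^7 ≡ 1576·1419·513 ≡ 1202 (mod 1745)
s^7 mod 1745 = 1202 matches h.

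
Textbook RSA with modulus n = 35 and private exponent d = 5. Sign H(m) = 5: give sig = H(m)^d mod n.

Squares mod 35: (H(m))^1≡5, (H(m))^2≡25, (H(m))^4≡30
5 = 4 + 1, so (H(m))^5 ≡ 30·5 ≡ 10 (mod 35)

10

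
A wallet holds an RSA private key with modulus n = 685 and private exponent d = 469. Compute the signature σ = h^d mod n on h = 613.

103

h^2 ≡ 613^2 = 375769 ≡ 389
h^4 ≡ 389^2 = 151321 ≡ 621
h^8 ≡ 621^2 = 385641 ≡ 671
h^16 ≡ 671^2 = 450241 ≡ 196
h^32 ≡ 196^2 = 38416 ≡ 56
h^64 ≡ 56^2 = 3136 ≡ 396
h^128 ≡ 396^2 = 156816 ≡ 636
h^256 ≡ 636^2 = 404496 ≡ 346
469 = 256 + 128 + 64 + 16 + 4 + 1, so h^469 ≡ 346·636·396·196·621·613 ≡ 103 (mod 685)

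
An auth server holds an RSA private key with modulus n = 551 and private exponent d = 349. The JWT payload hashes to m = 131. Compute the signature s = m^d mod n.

Squares mod 551: m^1≡131, m^2≡80, m^4≡339, m^8≡313, m^16≡442, m^32≡310, m^64≡226, m^128≡384, m^256≡339
349 = 256 + 64 + 16 + 8 + 4 + 1, so m^349 ≡ 339·226·442·313·339·131 ≡ 404 (mod 551)

404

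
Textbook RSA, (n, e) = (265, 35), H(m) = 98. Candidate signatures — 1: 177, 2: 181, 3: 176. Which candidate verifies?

1

Candidate 1: Squares mod 265: 177^1≡177, 177^2≡59, 177^4≡36, 177^8≡236, 177^16≡46, 177^32≡261; 35 = 32 + 2 + 1, so 177^35 ≡ 261·59·177 ≡ 98 (mod 265)
  → matches H(m) = 98
Candidate 2: Squares mod 265: 181^1≡181, 181^2≡166, 181^4≡261, 181^8≡16, 181^16≡256, 181^32≡81; 35 = 32 + 2 + 1, so 181^35 ≡ 81·166·181 ≡ 231 (mod 265)
Candidate 3: Squares mod 265: 176^1≡176, 176^2≡236, 176^4≡46, 176^8≡261, 176^16≡16, 176^32≡256; 35 = 32 + 2 + 1, so 176^35 ≡ 256·236·176 ≡ 91 (mod 265)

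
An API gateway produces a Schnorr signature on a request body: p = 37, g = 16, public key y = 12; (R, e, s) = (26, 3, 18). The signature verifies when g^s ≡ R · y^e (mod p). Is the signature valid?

g^s mod p:
16^2 = 256 ≡ 34
16^4 ≡ 34^2 = 1156 ≡ 9
16^8 ≡ 9^2 = 81 ≡ 7
16^16 ≡ 7^2 = 49 ≡ 12
18 = 16 + 2, so 16^18 ≡ 12·34 ≡ 1 (mod 37)
R · y^e mod p:
12^2 = 144 ≡ 33
3 = 2 + 1, so 12^3 ≡ 33·12 ≡ 26 (mod 37)
26·26 = 676 ≡ 10 (mod 37)
1 ≠ 10; the check fails.

invalid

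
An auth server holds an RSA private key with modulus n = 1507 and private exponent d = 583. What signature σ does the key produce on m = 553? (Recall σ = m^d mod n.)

819

Squares mod 1507: m^1≡553, m^2≡1395, m^4≡488, m^8≡38, m^16≡1444, m^32≡955, m^64≡290, m^128≡1215, m^256≡872, m^512≡856
583 = 512 + 64 + 4 + 2 + 1, so m^583 ≡ 856·290·488·1395·553 ≡ 819 (mod 1507)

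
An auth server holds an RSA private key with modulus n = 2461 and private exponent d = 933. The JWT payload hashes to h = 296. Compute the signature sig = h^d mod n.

Squares mod 2461: h^1≡296, h^2≡1481, h^4≡610, h^8≡489, h^16≡404, h^32≡790, h^64≡1467, h^128≡1175, h^256≡4, h^512≡16
933 = 512 + 256 + 128 + 32 + 4 + 1, so h^933 ≡ 16·4·1175·790·610·296 ≡ 2420 (mod 2461)

2420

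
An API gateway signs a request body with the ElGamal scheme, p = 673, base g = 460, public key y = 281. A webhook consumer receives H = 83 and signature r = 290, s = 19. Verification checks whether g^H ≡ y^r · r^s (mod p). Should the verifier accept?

Left side g^H mod p:
460^2 = 211600 ≡ 278
460^4 ≡ 278^2 = 77284 ≡ 562
460^8 ≡ 562^2 = 315844 ≡ 207
460^16 ≡ 207^2 = 42849 ≡ 450
460^32 ≡ 450^2 = 202500 ≡ 600
460^64 ≡ 600^2 = 360000 ≡ 618
83 = 64 + 16 + 2 + 1, so 460^83 ≡ 618·450·278·460 ≡ 164 (mod 673)
Right side y^r · r^s mod p:
281^2 = 78961 ≡ 220
281^4 ≡ 220^2 = 48400 ≡ 617
281^8 ≡ 617^2 = 380689 ≡ 444
281^16 ≡ 444^2 = 197136 ≡ 620
281^32 ≡ 620^2 = 384400 ≡ 117
281^64 ≡ 117^2 = 13689 ≡ 229
281^128 ≡ 229^2 = 52441 ≡ 620
281^256 ≡ 620^2 = 384400 ≡ 117
290 = 256 + 32 + 2, so 281^290 ≡ 117·117·220 ≡ 578 (mod 673)
290^2 = 84100 ≡ 648
290^4 ≡ 648^2 = 419904 ≡ 625
290^8 ≡ 625^2 = 390625 ≡ 285
290^16 ≡ 285^2 = 81225 ≡ 465
19 = 16 + 2 + 1, so 290^19 ≡ 465·648·290 ≡ 480 (mod 673)
578·480 = 277440 ≡ 164 (mod 673)
164 ≡ 164 (mod 673), so the signature is genuine.

accept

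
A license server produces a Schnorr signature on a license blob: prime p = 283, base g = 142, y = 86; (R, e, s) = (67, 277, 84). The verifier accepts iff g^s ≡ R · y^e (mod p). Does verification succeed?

g^s mod p:
142^84 mod 283 = 175
R · y^e mod p:
86^277 mod 283 = 16
67·16 = 1072 ≡ 223 (mod 283)
175 ≠ 223; the check fails.

fails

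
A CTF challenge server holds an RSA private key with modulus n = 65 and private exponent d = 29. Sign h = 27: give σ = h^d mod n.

27

Squares mod 65: h^1≡27, h^2≡14, h^4≡1, h^8≡1, h^16≡1
29 = 16 + 8 + 4 + 1, so h^29 ≡ 1·1·1·27 ≡ 27 (mod 65)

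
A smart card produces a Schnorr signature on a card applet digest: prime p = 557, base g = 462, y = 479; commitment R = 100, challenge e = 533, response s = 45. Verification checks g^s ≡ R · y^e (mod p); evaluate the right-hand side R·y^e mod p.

325

479^2 = 229441 ≡ 514
479^4 ≡ 514^2 = 264196 ≡ 178
479^8 ≡ 178^2 = 31684 ≡ 492
479^16 ≡ 492^2 = 242064 ≡ 326
479^32 ≡ 326^2 = 106276 ≡ 446
479^64 ≡ 446^2 = 198916 ≡ 67
479^128 ≡ 67^2 = 4489 ≡ 33
479^256 ≡ 33^2 = 1089 ≡ 532
479^512 ≡ 532^2 = 283024 ≡ 68
533 = 512 + 16 + 4 + 1, so 479^533 ≡ 68·326·178·479 ≡ 421 (mod 557)
R · y^e ≡ 100·421 = 42100 ≡ 325 (mod 557)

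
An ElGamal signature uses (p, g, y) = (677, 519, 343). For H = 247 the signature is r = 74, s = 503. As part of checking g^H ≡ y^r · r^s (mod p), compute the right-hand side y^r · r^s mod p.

665

343^2 = 117649 ≡ 528
343^4 ≡ 528^2 = 278784 ≡ 537
343^8 ≡ 537^2 = 288369 ≡ 644
343^16 ≡ 644^2 = 414736 ≡ 412
343^32 ≡ 412^2 = 169744 ≡ 494
343^64 ≡ 494^2 = 244036 ≡ 316
74 = 64 + 8 + 2, so 343^74 ≡ 316·644·528 ≡ 57 (mod 677)
74^2 = 5476 ≡ 60
74^4 ≡ 60^2 = 3600 ≡ 215
74^8 ≡ 215^2 = 46225 ≡ 189
74^16 ≡ 189^2 = 35721 ≡ 517
74^32 ≡ 517^2 = 267289 ≡ 551
74^64 ≡ 551^2 = 303601 ≡ 305
74^128 ≡ 305^2 = 93025 ≡ 276
74^256 ≡ 276^2 = 76176 ≡ 352
503 = 256 + 128 + 64 + 32 + 16 + 4 + 2 + 1, so 74^503 ≡ 352·276·305·551·517·215·60·74 ≡ 463 (mod 677)
y^r · r^s ≡ 57·463 = 26391 ≡ 665 (mod 677)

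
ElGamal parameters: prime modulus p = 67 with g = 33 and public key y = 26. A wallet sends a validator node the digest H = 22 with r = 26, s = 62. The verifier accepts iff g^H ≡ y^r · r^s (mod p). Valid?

yes

Left side g^H mod p:
33^2 = 1089 ≡ 17
33^4 ≡ 17^2 = 289 ≡ 21
33^8 ≡ 21^2 = 441 ≡ 39
33^16 ≡ 39^2 = 1521 ≡ 47
22 = 16 + 4 + 2, so 33^22 ≡ 47·21·17 ≡ 29 (mod 67)
Right side y^r · r^s mod p:
26^2 = 676 ≡ 6
26^4 ≡ 6^2 = 36
26^8 ≡ 36^2 = 1296 ≡ 23
26^16 ≡ 23^2 = 529 ≡ 60
26 = 16 + 8 + 2, so 26^26 ≡ 60·23·6 ≡ 39 (mod 67)
26^2 = 676 ≡ 6
26^4 ≡ 6^2 = 36
26^8 ≡ 36^2 = 1296 ≡ 23
26^16 ≡ 23^2 = 529 ≡ 60
26^32 ≡ 60^2 = 3600 ≡ 49
62 = 32 + 16 + 8 + 4 + 2, so 26^62 ≡ 49·60·23·36·6 ≡ 54 (mod 67)
39·54 = 2106 ≡ 29 (mod 67)
29 ≡ 29 (mod 67), so the signature is genuine.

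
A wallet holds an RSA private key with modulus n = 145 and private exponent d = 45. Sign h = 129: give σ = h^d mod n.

109

h^2 ≡ 129^2 = 16641 ≡ 111
h^4 ≡ 111^2 = 12321 ≡ 141
h^8 ≡ 141^2 = 19881 ≡ 16
h^16 ≡ 16^2 = 256 ≡ 111
h^32 ≡ 111^2 = 12321 ≡ 141
45 = 32 + 8 + 4 + 1, so h^45 ≡ 141·16·141·129 ≡ 109 (mod 145)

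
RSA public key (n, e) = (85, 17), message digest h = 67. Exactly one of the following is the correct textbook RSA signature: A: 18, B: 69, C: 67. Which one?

C

Candidate A: Squares mod 85: 18^1≡18, 18^2≡69, 18^4≡1, 18^8≡1, 18^16≡1; 17 = 16 + 1, so 18^17 ≡ 1·18 ≡ 18 (mod 85)
Candidate B: Squares mod 85: 69^1≡69, 69^2≡1, 69^4≡1, 69^8≡1, 69^16≡1; 17 = 16 + 1, so 69^17 ≡ 1·69 ≡ 69 (mod 85)
Candidate C: Squares mod 85: 67^1≡67, 67^2≡69, 67^4≡1, 67^8≡1, 67^16≡1; 17 = 16 + 1, so 67^17 ≡ 1·67 ≡ 67 (mod 85)
  → matches h = 67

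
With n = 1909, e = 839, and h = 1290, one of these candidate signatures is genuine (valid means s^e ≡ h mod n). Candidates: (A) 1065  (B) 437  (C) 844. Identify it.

Candidate A: Squares mod 1909: 1065^1≡1065, 1065^2≡279, 1065^4≡1481, 1065^8≡1829, 1065^16≡673, 1065^32≡496, 1065^64≡1664, 1065^128≡846, 1065^256≡1750, 1065^512≡464; 839 = 512 + 256 + 64 + 4 + 2 + 1, so 1065^839 ≡ 464·1750·1664·1481·279·1065 ≡ 619 (mod 1909)
Candidate B: Squares mod 1909: 437^1≡437, 437^2≡69, 437^4≡943, 437^8≡1564, 437^16≡667, 437^32≡92, 437^64≡828, 437^128≡253, 437^256≡1012, 437^512≡920; 839 = 512 + 256 + 64 + 4 + 2 + 1, so 437^839 ≡ 920·1012·828·943·69·437 ≡ 736 (mod 1909)
Candidate C: Squares mod 1909: 844^1≡844, 844^2≡279, 844^4≡1481, 844^8≡1829, 844^16≡673, 844^32≡496, 844^64≡1664, 844^128≡846, 844^256≡1750, 844^512≡464; 839 = 512 + 256 + 64 + 4 + 2 + 1, so 844^839 ≡ 464·1750·1664·1481·279·844 ≡ 1290 (mod 1909)
  → matches h = 1290

C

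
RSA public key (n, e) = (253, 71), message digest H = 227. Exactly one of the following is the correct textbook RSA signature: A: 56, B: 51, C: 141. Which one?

Candidate A: Squares mod 253: 56^1≡56, 56^2≡100, 56^4≡133, 56^8≡232, 56^16≡188, 56^32≡177, 56^64≡210; 71 = 64 + 4 + 2 + 1, so 56^71 ≡ 210·133·100·56 ≡ 111 (mod 253)
Candidate B: Squares mod 253: 51^1≡51, 51^2≡71, 51^4≡234, 51^8≡108, 51^16≡26, 51^32≡170, 51^64≡58; 71 = 64 + 4 + 2 + 1, so 51^71 ≡ 58·234·71·51 ≡ 227 (mod 253)
  → matches H = 227
Candidate C: Squares mod 253: 141^1≡141, 141^2≡147, 141^4≡104, 141^8≡190, 141^16≡174, 141^32≡169, 141^64≡225; 71 = 64 + 4 + 2 + 1, so 141^71 ≡ 225·104·147·141 ≡ 174 (mod 253)

B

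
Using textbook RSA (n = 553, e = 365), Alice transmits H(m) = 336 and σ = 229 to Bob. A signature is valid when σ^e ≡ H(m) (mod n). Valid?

no

σ^2 ≡ 229^2 = 52441 ≡ 459
σ^4 ≡ 459^2 = 210681 ≡ 541
σ^8 ≡ 541^2 = 292681 ≡ 144
σ^16 ≡ 144^2 = 20736 ≡ 275
σ^32 ≡ 275^2 = 75625 ≡ 417
σ^64 ≡ 417^2 = 173889 ≡ 247
σ^128 ≡ 247^2 = 61009 ≡ 179
σ^256 ≡ 179^2 = 32041 ≡ 520
365 = 256 + 64 + 32 + 8 + 4 + 1, so σ^365 ≡ 520·247·417·144·541·229 ≡ 150 (mod 553)
The recovered value 150 does not match the digest 336.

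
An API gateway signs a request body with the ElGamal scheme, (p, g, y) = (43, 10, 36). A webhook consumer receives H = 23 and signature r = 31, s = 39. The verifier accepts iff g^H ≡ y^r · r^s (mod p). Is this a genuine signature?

Left side g^H mod p:
Squares mod 43: 10^1≡10, 10^2≡14, 10^4≡24, 10^8≡17, 10^16≡31
23 = 16 + 4 + 2 + 1, so 10^23 ≡ 31·24·14·10 ≡ 14 (mod 43)
Right side y^r · r^s mod p:
Squares mod 43: 36^1≡36, 36^2≡6, 36^4≡36, 36^8≡6, 36^16≡36
31 = 16 + 8 + 4 + 2 + 1, so 36^31 ≡ 36·6·36·6·36 ≡ 36 (mod 43)
Squares mod 43: 31^1≡31, 31^2≡15, 31^4≡10, 31^8≡14, 31^16≡24, 31^32≡17
39 = 32 + 4 + 2 + 1, so 31^39 ≡ 17·10·15·31 ≡ 16 (mod 43)
36·16 = 576 ≡ 17 (mod 43)
14 ≠ 17, so verification fails.

forged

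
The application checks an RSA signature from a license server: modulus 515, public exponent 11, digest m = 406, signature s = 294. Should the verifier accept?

reject

Squares mod 515: s^1≡294, s^2≡431, s^4≡361, s^8≡26
11 = 8 + 2 + 1, so s^11 ≡ 26·431·294 ≡ 109 (mod 515)
s^11 mod 515 = 109, but m = 406.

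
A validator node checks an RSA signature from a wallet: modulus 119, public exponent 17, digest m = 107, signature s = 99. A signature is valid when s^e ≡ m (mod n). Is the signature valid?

Squares mod 119: s^1≡99, s^2≡43, s^4≡64, s^8≡50, s^16≡1
17 = 16 + 1, so s^17 ≡ 1·99 ≡ 99 (mod 119)
99 ≠ 107, so verification fails.

invalid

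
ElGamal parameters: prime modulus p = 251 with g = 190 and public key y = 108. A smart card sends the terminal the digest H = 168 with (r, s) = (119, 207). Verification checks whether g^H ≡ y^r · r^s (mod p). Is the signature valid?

Left side g^H mod p:
Squares mod 251: 190^1≡190, 190^2≡207, 190^4≡179, 190^8≡164, 190^16≡39, 190^32≡15, 190^64≡225, 190^128≡174
168 = 128 + 32 + 8, so 190^168 ≡ 174·15·164 ≡ 85 (mod 251)
Right side y^r · r^s mod p:
Squares mod 251: 108^1≡108, 108^2≡118, 108^4≡119, 108^8≡105, 108^16≡232, 108^32≡110, 108^64≡52
119 = 64 + 32 + 16 + 4 + 2 + 1, so 108^119 ≡ 52·110·232·119·118·108 ≡ 233 (mod 251)
Squares mod 251: 119^1≡119, 119^2≡105, 119^4≡232, 119^8≡110, 119^16≡52, 119^32≡194, 119^64≡237, 119^128≡196
207 = 128 + 64 + 8 + 4 + 2 + 1, so 119^207 ≡ 196·237·110·232·105·119 ≡ 115 (mod 251)
233·115 = 26795 ≡ 189 (mod 251)
85 ≠ 189, so verification fails.

invalid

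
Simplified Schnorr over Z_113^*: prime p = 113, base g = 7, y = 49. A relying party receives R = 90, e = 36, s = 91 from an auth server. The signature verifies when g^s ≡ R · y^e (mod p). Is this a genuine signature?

g^s mod p:
7^2 = 49
7^4 ≡ 49^2 = 2401 ≡ 28
7^8 ≡ 28^2 = 784 ≡ 106
7^16 ≡ 106^2 = 11236 ≡ 49
7^32 ≡ 49^2 = 2401 ≡ 28
7^64 ≡ 28^2 = 784 ≡ 106
91 = 64 + 16 + 8 + 2 + 1, so 7^91 ≡ 106·49·106·49·7 ≡ 112 (mod 113)
R · y^e mod p:
49^2 = 2401 ≡ 28
49^4 ≡ 28^2 = 784 ≡ 106
49^8 ≡ 106^2 = 11236 ≡ 49
49^16 ≡ 49^2 = 2401 ≡ 28
49^32 ≡ 28^2 = 784 ≡ 106
36 = 32 + 4, so 49^36 ≡ 106·106 ≡ 49 (mod 113)
90·49 = 4410 ≡ 3 (mod 113)
112 ≠ 3; the check fails.

forged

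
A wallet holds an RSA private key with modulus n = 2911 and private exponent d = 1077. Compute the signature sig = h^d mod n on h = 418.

2212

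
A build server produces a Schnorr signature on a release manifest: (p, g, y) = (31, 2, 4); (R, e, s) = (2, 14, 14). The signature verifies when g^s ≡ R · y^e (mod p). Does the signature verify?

verifies

g^s mod p:
Squares mod 31: 2^1≡2, 2^2≡4, 2^4≡16, 2^8≡8
14 = 8 + 4 + 2, so 2^14 ≡ 8·16·4 ≡ 16 (mod 31)
R · y^e mod p:
Squares mod 31: 4^1≡4, 4^2≡16, 4^4≡8, 4^8≡2
14 = 8 + 4 + 2, so 4^14 ≡ 2·8·16 ≡ 8 (mod 31)
2·8 = 16 ≡ 16 (mod 31)
16 ≡ 16 (mod 31); signature holds.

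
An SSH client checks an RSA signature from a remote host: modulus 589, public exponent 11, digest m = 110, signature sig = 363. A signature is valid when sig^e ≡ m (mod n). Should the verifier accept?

accept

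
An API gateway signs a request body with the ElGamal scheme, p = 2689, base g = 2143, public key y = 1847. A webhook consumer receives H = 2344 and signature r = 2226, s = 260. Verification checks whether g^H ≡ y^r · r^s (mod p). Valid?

no

Left side g^H mod p:
Squares mod 2689: 2143^1≡2143, 2143^2≡2326, 2143^4≡8, 2143^8≡64, 2143^16≡1407, 2143^32≡545, 2143^64≡1235, 2143^128≡562, 2143^256≡1231, 2143^512≡1454, 2143^1024≡562, 2143^2048≡1231
2344 = 2048 + 256 + 32 + 8, so 2143^2344 ≡ 1231·1231·545·64 ≡ 980 (mod 2689)
Right side y^r · r^s mod p:
Squares mod 2689: 1847^1≡1847, 1847^2≡1757, 1847^4≡77, 1847^8≡551, 1847^16≡2433, 1847^32≡1000, 1847^64≡2381, 1847^128≡749, 1847^256≡1689, 1847^512≡2381, 1847^1024≡749, 1847^2048≡1689
2226 = 2048 + 128 + 32 + 16 + 2, so 1847^2226 ≡ 1689·749·1000·2433·1757 ≡ 970 (mod 2689)
Squares mod 2689: 2226^1≡2226, 2226^2≡1938, 2226^4≡2000, 2226^8≡1457, 2226^16≡1228, 2226^32≡2144, 2226^64≡1235, 2226^128≡562, 2226^256≡1231
260 = 256 + 4, so 2226^260 ≡ 1231·2000 ≡ 1565 (mod 2689)
970·1565 = 1518050 ≡ 1454 (mod 2689)
980 ≠ 1454, so verification fails.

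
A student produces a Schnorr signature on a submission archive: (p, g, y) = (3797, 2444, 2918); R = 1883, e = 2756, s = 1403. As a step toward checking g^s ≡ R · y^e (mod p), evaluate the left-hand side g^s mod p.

1239

Squares mod 3797: 2444^1≡2444, 2444^2≡455, 2444^4≡1987, 2444^8≡3086, 2444^16≡520, 2444^32≡813, 2444^64≡291, 2444^128≡1147, 2444^256≡1847, 2444^512≡1703, 2444^1024≡3098
1403 = 1024 + 256 + 64 + 32 + 16 + 8 + 2 + 1, so 2444^1403 ≡ 3098·1847·291·813·520·3086·455·2444 ≡ 1239 (mod 3797)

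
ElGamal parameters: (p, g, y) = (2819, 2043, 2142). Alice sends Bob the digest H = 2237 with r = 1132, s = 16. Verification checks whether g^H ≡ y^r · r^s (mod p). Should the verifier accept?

Left side g^H mod p:
2043^2 = 4173849 ≡ 1729
2043^4 ≡ 1729^2 = 2989441 ≡ 1301
2043^8 ≡ 1301^2 = 1692601 ≡ 1201
2043^16 ≡ 1201^2 = 1442401 ≡ 1892
2043^32 ≡ 1892^2 = 3579664 ≡ 2353
2043^64 ≡ 2353^2 = 5536609 ≡ 93
2043^128 ≡ 93^2 = 8649 ≡ 192
2043^256 ≡ 192^2 = 36864 ≡ 217
2043^512 ≡ 217^2 = 47089 ≡ 1985
2043^1024 ≡ 1985^2 = 3940225 ≡ 2082
2043^2048 ≡ 2082^2 = 4334724 ≡ 1921
2237 = 2048 + 128 + 32 + 16 + 8 + 4 + 1, so 2043^2237 ≡ 1921·192·2353·1892·1201·1301·2043 ≡ 79 (mod 2819)
Right side y^r · r^s mod p:
2142^2 = 4588164 ≡ 1651
2142^4 ≡ 1651^2 = 2725801 ≡ 2647
2142^8 ≡ 2647^2 = 7006609 ≡ 1394
2142^16 ≡ 1394^2 = 1943236 ≡ 945
2142^32 ≡ 945^2 = 893025 ≡ 2221
2142^64 ≡ 2221^2 = 4932841 ≡ 2410
2142^128 ≡ 2410^2 = 5808100 ≡ 960
2142^256 ≡ 960^2 = 921600 ≡ 2606
2142^512 ≡ 2606^2 = 6791236 ≡ 265
2142^1024 ≡ 265^2 = 70225 ≡ 2569
1132 = 1024 + 64 + 32 + 8 + 4, so 2142^1132 ≡ 2569·2410·2221·1394·2647 ≡ 1245 (mod 2819)
1132^2 = 1281424 ≡ 1598
1132^4 ≡ 1598^2 = 2553604 ≡ 2409
1132^8 ≡ 2409^2 = 5803281 ≡ 1779
1132^16 ≡ 1779^2 = 3164841 ≡ 1923
1245·1923 = 2394135 ≡ 804 (mod 2819)
79 ≠ 804, so verification fails.

reject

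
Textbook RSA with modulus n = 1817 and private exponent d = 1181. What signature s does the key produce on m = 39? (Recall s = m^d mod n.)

1251

Squares mod 1817: m^1≡39, m^2≡1521, m^4≡400, m^8≡104, m^16≡1731, m^32≡128, m^64≡31, m^128≡961, m^256≡485, m^512≡832, m^1024≡1764
1181 = 1024 + 128 + 16 + 8 + 4 + 1, so m^1181 ≡ 1764·961·1731·104·400·39 ≡ 1251 (mod 1817)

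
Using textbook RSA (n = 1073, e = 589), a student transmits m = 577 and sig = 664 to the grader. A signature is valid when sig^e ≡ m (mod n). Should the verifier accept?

accept

sig^2 ≡ 664^2 = 440896 ≡ 966
sig^4 ≡ 966^2 = 933156 ≡ 719
sig^8 ≡ 719^2 = 516961 ≡ 848
sig^16 ≡ 848^2 = 719104 ≡ 194
sig^32 ≡ 194^2 = 37636 ≡ 81
sig^64 ≡ 81^2 = 6561 ≡ 123
sig^128 ≡ 123^2 = 15129 ≡ 107
sig^256 ≡ 107^2 = 11449 ≡ 719
sig^512 ≡ 719^2 = 516961 ≡ 848
589 = 512 + 64 + 8 + 4 + 1, so sig^589 ≡ 848·123·848·719·664 ≡ 577 (mod 1073)
577 = m, so the signature checks out.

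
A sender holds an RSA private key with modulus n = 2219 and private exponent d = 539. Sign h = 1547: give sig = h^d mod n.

h^2 ≡ 1547^2 = 2393209 ≡ 1127
h^4 ≡ 1127^2 = 1270129 ≡ 861
h^8 ≡ 861^2 = 741321 ≡ 175
h^16 ≡ 175^2 = 30625 ≡ 1778
h^32 ≡ 1778^2 = 3161284 ≡ 1428
h^64 ≡ 1428^2 = 2039184 ≡ 2142
h^128 ≡ 2142^2 = 4588164 ≡ 1491
h^256 ≡ 1491^2 = 2223081 ≡ 1862
h^512 ≡ 1862^2 = 3467044 ≡ 966
539 = 512 + 16 + 8 + 2 + 1, so h^539 ≡ 966·1778·175·1127·1547 ≡ 707 (mod 2219)

707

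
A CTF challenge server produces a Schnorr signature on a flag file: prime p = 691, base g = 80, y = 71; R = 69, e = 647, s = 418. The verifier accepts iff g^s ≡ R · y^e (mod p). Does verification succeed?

fails

g^s mod p:
Squares mod 691: 80^1≡80, 80^2≡181, 80^4≡284, 80^8≡500, 80^16≡549, 80^32≡125, 80^64≡423, 80^128≡651, 80^256≡218
418 = 256 + 128 + 32 + 2, so 80^418 ≡ 218·651·125·181 ≡ 174 (mod 691)
R · y^e mod p:
Squares mod 691: 71^1≡71, 71^2≡204, 71^4≡156, 71^8≡151, 71^16≡689, 71^32≡4, 71^64≡16, 71^128≡256, 71^256≡582, 71^512≡134
647 = 512 + 128 + 4 + 2 + 1, so 71^647 ≡ 134·256·156·204·71 ≡ 343 (mod 691)
69·343 = 23667 ≡ 173 (mod 691)
174 ≠ 173; the check fails.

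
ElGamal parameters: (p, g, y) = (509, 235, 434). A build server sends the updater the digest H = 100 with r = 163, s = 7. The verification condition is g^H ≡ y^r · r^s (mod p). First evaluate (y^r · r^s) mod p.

434^163 mod 509 = 397
163^7 mod 509 = 112
y^r · r^s ≡ 397·112 = 44464 ≡ 181 (mod 509)

181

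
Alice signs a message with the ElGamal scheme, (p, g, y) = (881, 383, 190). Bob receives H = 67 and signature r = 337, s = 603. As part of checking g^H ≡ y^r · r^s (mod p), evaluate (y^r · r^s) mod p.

310

190^2 = 36100 ≡ 860
190^4 ≡ 860^2 = 739600 ≡ 441
190^8 ≡ 441^2 = 194481 ≡ 661
190^16 ≡ 661^2 = 436921 ≡ 826
190^32 ≡ 826^2 = 682276 ≡ 382
190^64 ≡ 382^2 = 145924 ≡ 559
190^128 ≡ 559^2 = 312481 ≡ 607
190^256 ≡ 607^2 = 368449 ≡ 191
337 = 256 + 64 + 16 + 1, so 190^337 ≡ 191·559·826·190 ≡ 233 (mod 881)
337^2 = 113569 ≡ 801
337^4 ≡ 801^2 = 641601 ≡ 233
337^8 ≡ 233^2 = 54289 ≡ 548
337^16 ≡ 548^2 = 300304 ≡ 764
337^32 ≡ 764^2 = 583696 ≡ 474
337^64 ≡ 474^2 = 224676 ≡ 21
337^128 ≡ 21^2 = 441
337^256 ≡ 441^2 = 194481 ≡ 661
337^512 ≡ 661^2 = 436921 ≡ 826
603 = 512 + 64 + 16 + 8 + 2 + 1, so 337^603 ≡ 826·21·764·548·801·337 ≡ 508 (mod 881)
y^r · r^s ≡ 233·508 = 118364 ≡ 310 (mod 881)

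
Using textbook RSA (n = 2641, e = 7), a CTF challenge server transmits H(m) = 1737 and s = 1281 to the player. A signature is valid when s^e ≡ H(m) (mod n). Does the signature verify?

verifies

s^2 ≡ 1281^2 = 1640961 ≡ 900
s^4 ≡ 900^2 = 810000 ≡ 1854
7 = 4 + 2 + 1, so s^7 ≡ 1854·900·1281 ≡ 1737 (mod 2641)
Since 1737 equals the digest 1737, verification succeeds.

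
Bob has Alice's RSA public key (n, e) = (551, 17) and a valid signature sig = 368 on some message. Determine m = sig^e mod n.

Squares mod 551: sig^1≡368, sig^2≡429, sig^4≡7, sig^8≡49, sig^16≡197
17 = 16 + 1, so sig^17 ≡ 197·368 ≡ 315 (mod 551)

315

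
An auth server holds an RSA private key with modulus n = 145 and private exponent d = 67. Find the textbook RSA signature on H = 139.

49

H^67 mod 145 = 49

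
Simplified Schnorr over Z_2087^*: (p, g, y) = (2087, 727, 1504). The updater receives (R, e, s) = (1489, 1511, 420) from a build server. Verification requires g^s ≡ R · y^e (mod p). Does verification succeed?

g^s mod p:
Squares mod 2087: 727^1≡727, 727^2≡518, 727^4≡1188, 727^8≡532, 727^16≡1279, 727^32≡1720, 727^64≡1121, 727^128≡267, 727^256≡331
420 = 256 + 128 + 32 + 4, so 727^420 ≡ 331·267·1720·1188 ≡ 1633 (mod 2087)
R · y^e mod p:
Squares mod 2087: 1504^1≡1504, 1504^2≡1795, 1504^4≡1784, 1504^8≡2068, 1504^16≡361, 1504^32≡927, 1504^64≡1572, 1504^128≡176, 1504^256≡1758, 1504^512≡1804, 1504^1024≡783
1511 = 1024 + 256 + 128 + 64 + 32 + 4 + 2 + 1, so 1504^1511 ≡ 783·1758·176·1572·927·1784·1795·1504 ≡ 2004 (mod 2087)
1489·2004 = 2983956 ≡ 1633 (mod 2087)
1633 ≡ 1633 (mod 2087); signature holds.

passes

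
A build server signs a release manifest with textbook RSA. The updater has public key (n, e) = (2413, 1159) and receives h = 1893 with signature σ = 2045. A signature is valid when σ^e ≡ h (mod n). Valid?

yes

Squares mod 2413: σ^1≡2045, σ^2≡296, σ^4≡748, σ^8≡2101, σ^16≡824, σ^32≡923, σ^64≡140, σ^128≡296, σ^256≡748, σ^512≡2101, σ^1024≡824
1159 = 1024 + 128 + 4 + 2 + 1, so σ^1159 ≡ 824·296·748·296·2045 ≡ 1893 (mod 2413)
1893 = h, so the signature checks out.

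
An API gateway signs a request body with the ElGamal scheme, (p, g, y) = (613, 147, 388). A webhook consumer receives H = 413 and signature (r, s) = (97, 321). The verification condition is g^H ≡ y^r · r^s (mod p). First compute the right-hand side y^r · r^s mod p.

509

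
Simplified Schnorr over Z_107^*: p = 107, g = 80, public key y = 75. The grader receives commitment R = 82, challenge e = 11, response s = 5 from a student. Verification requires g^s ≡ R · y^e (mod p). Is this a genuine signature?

genuine

g^s mod p:
80^2 = 6400 ≡ 87
80^4 ≡ 87^2 = 7569 ≡ 79
5 = 4 + 1, so 80^5 ≡ 79·80 ≡ 7 (mod 107)
R · y^e mod p:
75^2 = 5625 ≡ 61
75^4 ≡ 61^2 = 3721 ≡ 83
75^8 ≡ 83^2 = 6889 ≡ 41
11 = 8 + 2 + 1, so 75^11 ≡ 41·61·75 ≡ 4 (mod 107)
82·4 = 328 ≡ 7 (mod 107)
7 ≡ 7 (mod 107); signature holds.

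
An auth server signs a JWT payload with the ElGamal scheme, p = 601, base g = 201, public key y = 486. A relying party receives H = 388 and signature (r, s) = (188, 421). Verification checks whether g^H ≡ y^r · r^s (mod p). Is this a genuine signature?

Left side g^H mod p:
Squares mod 601: 201^1≡201, 201^2≡134, 201^4≡527, 201^8≡67, 201^16≡282, 201^32≡192, 201^64≡203, 201^128≡341, 201^256≡288
388 = 256 + 128 + 4, so 201^388 ≡ 288·341·527 ≡ 501 (mod 601)
Right side y^r · r^s mod p:
Squares mod 601: 486^1≡486, 486^2≡3, 486^4≡9, 486^8≡81, 486^16≡551, 486^32≡96, 486^64≡201, 486^128≡134
188 = 128 + 32 + 16 + 8 + 4, so 486^188 ≡ 134·96·551·81·9 ≡ 188 (mod 601)
Squares mod 601: 188^1≡188, 188^2≡486, 188^4≡3, 188^8≡9, 188^16≡81, 188^32≡551, 188^64≡96, 188^128≡201, 188^256≡134
421 = 256 + 128 + 32 + 4 + 1, so 188^421 ≡ 134·201·551·3·188 ≡ 192 (mod 601)
188·192 = 36096 ≡ 36 (mod 601)
501 ≠ 36, so verification fails.

forged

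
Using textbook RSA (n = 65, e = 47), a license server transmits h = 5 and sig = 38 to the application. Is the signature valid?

invalid

Squares mod 65: sig^1≡38, sig^2≡14, sig^4≡1, sig^8≡1, sig^16≡1, sig^32≡1
47 = 32 + 8 + 4 + 2 + 1, so sig^47 ≡ 1·1·1·14·38 ≡ 12 (mod 65)
sig^47 mod 65 = 12, but h = 5.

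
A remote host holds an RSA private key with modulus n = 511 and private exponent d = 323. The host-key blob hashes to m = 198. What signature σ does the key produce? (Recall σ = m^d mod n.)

445

Squares mod 511: m^1≡198, m^2≡368, m^4≡9, m^8≡81, m^16≡429, m^32≡81, m^64≡429, m^128≡81, m^256≡429
323 = 256 + 64 + 2 + 1, so m^323 ≡ 429·429·368·198 ≡ 445 (mod 511)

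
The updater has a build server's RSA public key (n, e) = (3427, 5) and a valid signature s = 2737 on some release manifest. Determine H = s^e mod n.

s^2 ≡ 2737^2 = 7491169 ≡ 3174
s^4 ≡ 3174^2 = 10074276 ≡ 2323
5 = 4 + 1, so s^5 ≡ 2323·2737 ≡ 966 (mod 3427)

966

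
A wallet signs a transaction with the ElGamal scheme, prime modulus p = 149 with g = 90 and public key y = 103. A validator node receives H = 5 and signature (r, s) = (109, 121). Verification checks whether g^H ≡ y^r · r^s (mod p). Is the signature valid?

invalid

Left side g^H mod p:
90^2 = 8100 ≡ 54
90^4 ≡ 54^2 = 2916 ≡ 85
5 = 4 + 1, so 90^5 ≡ 85·90 ≡ 51 (mod 149)
Right side y^r · r^s mod p:
103^2 = 10609 ≡ 30
103^4 ≡ 30^2 = 900 ≡ 6
103^8 ≡ 6^2 = 36
103^16 ≡ 36^2 = 1296 ≡ 104
103^32 ≡ 104^2 = 10816 ≡ 88
103^64 ≡ 88^2 = 7744 ≡ 145
109 = 64 + 32 + 8 + 4 + 1, so 103^109 ≡ 145·88·36·6·103 ≡ 144 (mod 149)
109^2 = 11881 ≡ 110
109^4 ≡ 110^2 = 12100 ≡ 31
109^8 ≡ 31^2 = 961 ≡ 67
109^16 ≡ 67^2 = 4489 ≡ 19
109^32 ≡ 19^2 = 361 ≡ 63
109^64 ≡ 63^2 = 3969 ≡ 95
121 = 64 + 32 + 16 + 8 + 1, so 109^121 ≡ 95·63·19·67·109 ≡ 56 (mod 149)
144·56 = 8064 ≡ 18 (mod 149)
51 ≠ 18, so verification fails.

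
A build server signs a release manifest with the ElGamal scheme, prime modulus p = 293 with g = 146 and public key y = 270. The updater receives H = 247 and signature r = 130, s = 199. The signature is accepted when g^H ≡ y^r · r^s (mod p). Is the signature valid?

invalid

Left side g^H mod p:
146^247 mod 293 = 131
Right side y^r · r^s mod p:
270^130 mod 293 = 31
130^199 mod 293 = 50
31·50 = 1550 ≡ 85 (mod 293)
131 ≠ 85, so verification fails.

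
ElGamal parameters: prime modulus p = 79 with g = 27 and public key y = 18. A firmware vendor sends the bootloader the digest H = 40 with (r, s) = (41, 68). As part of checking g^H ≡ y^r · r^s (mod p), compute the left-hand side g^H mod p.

52

Squares mod 79: 27^1≡27, 27^2≡18, 27^4≡8, 27^8≡64, 27^16≡67, 27^32≡65
40 = 32 + 8, so 27^40 ≡ 65·64 ≡ 52 (mod 79)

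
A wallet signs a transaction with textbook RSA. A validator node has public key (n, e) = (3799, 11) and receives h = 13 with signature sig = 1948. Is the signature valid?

valid

Squares mod 3799: sig^1≡1948, sig^2≡3302, sig^4≡74, sig^8≡1677
11 = 8 + 2 + 1, so sig^11 ≡ 1677·3302·1948 ≡ 13 (mod 3799)
13 = h, so the signature checks out.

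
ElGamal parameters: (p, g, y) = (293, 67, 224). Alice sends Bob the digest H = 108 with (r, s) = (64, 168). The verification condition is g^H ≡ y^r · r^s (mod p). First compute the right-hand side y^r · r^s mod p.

224^2 = 50176 ≡ 73
224^4 ≡ 73^2 = 5329 ≡ 55
224^8 ≡ 55^2 = 3025 ≡ 95
224^16 ≡ 95^2 = 9025 ≡ 235
224^32 ≡ 235^2 = 55225 ≡ 141
224^64 ≡ 141^2 = 19881 ≡ 250
64^2 = 4096 ≡ 287
64^4 ≡ 287^2 = 82369 ≡ 36
64^8 ≡ 36^2 = 1296 ≡ 124
64^16 ≡ 124^2 = 15376 ≡ 140
64^32 ≡ 140^2 = 19600 ≡ 262
64^64 ≡ 262^2 = 68644 ≡ 82
64^128 ≡ 82^2 = 6724 ≡ 278
168 = 128 + 32 + 8, so 64^168 ≡ 278·262·124 ≡ 232 (mod 293)
y^r · r^s ≡ 250·232 = 58000 ≡ 279 (mod 293)

279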